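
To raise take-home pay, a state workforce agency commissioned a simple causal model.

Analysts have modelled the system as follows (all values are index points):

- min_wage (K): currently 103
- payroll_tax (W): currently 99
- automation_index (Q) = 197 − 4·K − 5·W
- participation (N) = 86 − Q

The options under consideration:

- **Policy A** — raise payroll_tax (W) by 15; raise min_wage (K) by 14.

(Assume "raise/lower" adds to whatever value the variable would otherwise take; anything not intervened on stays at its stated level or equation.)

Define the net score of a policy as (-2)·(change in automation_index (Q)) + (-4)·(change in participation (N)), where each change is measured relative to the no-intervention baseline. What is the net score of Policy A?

Baseline:
  K = 103
  W = 99
  Q = 197 − 4·103 − 5·99 = -710
  N = 86 − (-710) = 796
Policy A (W + 15, K + 14):
  K = 103 + 14 = 117
  W = 99 + 15 = 114
  Q = 197 − 4·117 − 5·114 = -841
  N = 86 − (-841) = 927
ΔQ = -841 − (-710) = -131; ΔN = 927 − 796 = 131
Score = (-2)·(-131) + (-4)·131 = -262

-262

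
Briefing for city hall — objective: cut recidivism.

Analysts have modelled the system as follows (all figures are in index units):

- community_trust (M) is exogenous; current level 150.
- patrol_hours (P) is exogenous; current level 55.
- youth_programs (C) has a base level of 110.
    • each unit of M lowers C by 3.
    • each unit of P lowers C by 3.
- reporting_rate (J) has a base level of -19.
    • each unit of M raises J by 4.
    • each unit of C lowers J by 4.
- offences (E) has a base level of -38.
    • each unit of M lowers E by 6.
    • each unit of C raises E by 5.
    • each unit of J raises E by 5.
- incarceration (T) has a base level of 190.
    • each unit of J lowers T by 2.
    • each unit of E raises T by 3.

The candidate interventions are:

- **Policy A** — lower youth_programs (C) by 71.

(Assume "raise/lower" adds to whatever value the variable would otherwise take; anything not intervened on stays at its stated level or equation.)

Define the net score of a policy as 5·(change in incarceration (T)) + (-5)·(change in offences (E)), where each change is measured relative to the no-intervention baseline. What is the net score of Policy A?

Baseline:
  M = 150
  P = 55
  C = 110 − 3·150 − 3·55 = -505
  J = -19 + 4·150 − 4·(-505) = 2601
  E = -38 − 6·150 + 5·(-505) + 5·2601 = 9542
  T = 190 − 2·2601 + 3·9542 = 23614
Policy A (C − 71):
  M = 150
  P = 55
  C = 110 − 3·150 − 3·55 (−71 from intervention) = -576
  J = -19 + 4·150 − 4·(-576) = 2885
  E = -38 − 6·150 + 5·(-576) + 5·2885 = 10607
  T = 190 − 2·2885 + 3·10607 = 26241
ΔT = 26241 − 23614 = 2627; ΔE = 10607 − 9542 = 1065
Score = 5·2627 + (-5)·1065 = 7810

7810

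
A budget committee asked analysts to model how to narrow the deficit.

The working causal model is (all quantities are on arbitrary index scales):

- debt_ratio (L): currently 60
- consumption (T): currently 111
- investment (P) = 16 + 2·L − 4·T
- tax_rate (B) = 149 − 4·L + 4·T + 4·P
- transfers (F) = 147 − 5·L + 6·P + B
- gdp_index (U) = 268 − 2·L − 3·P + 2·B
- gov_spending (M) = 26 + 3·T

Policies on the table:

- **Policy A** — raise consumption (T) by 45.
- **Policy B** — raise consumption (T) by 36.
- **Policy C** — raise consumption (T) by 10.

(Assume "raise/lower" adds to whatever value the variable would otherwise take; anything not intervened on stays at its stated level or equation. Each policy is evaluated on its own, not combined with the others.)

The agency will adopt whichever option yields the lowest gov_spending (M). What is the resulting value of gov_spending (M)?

389

Policy A (T + 45):
  T = 111 + 45 = 156
  M = 26 + 3·156 = 494
Policy B (T + 36):
  T = 111 + 36 = 147
  M = 26 + 3·147 = 467
Policy C (T + 10):
  T = 111 + 10 = 121
  M = 26 + 3·121 = 389
Comparing — Policy A: M=494, Policy B: M=467, Policy C: M=389. Lowest is 389 (Policy C).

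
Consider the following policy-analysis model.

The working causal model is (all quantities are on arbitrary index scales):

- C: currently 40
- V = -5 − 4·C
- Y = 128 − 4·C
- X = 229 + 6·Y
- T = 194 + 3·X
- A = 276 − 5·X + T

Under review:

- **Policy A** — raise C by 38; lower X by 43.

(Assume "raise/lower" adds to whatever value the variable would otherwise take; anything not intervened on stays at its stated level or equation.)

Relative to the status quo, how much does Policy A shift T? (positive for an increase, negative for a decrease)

-2865

Baseline:
  C = 40
  Y = 128 − 4·40 = -32
  X = 229 + 6·(-32) = 37
  T = 194 + 3·37 = 305
Policy A (C + 38, X − 43):
  C = 40 + 38 = 78
  Y = 128 − 4·78 = -184
  X = 229 + 6·(-184) (−43 from intervention) = -918
  T = 194 + 3·(-918) = -2560
Change in T: -2560 − 305 = -2865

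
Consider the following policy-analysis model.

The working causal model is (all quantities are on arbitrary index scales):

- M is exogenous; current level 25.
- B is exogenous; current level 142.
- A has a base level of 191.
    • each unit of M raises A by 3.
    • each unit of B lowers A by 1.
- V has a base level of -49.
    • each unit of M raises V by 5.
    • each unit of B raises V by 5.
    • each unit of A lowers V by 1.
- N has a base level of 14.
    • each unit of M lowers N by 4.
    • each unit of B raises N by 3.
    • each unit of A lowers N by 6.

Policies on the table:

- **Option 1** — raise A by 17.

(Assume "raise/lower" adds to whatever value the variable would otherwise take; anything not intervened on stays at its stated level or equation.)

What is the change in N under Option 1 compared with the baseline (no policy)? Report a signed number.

Baseline:
  M = 25
  B = 142
  A = 191 + 3·25 − 142 = 124
  N = 14 − 4·25 + 3·142 − 6·124 = -404
Option 1 (A + 17):
  M = 25
  B = 142
  A = 191 + 3·25 − 142 (+17 from intervention) = 141
  N = 14 − 4·25 + 3·142 − 6·141 = -506
Change in N: -506 − (-404) = -102

-102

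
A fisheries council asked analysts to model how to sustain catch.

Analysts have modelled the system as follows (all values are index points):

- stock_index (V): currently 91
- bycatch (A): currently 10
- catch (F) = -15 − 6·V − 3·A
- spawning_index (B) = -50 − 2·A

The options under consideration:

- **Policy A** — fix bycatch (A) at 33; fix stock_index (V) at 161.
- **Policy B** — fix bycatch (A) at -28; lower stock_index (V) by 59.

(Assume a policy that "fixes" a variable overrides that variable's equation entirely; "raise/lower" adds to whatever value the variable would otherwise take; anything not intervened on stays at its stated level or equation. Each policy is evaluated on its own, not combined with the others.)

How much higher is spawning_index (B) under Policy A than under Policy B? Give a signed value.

Policy A (A := 33, V := 161):
  A = 33
  B = -50 − 2·33 = -116
Policy B (A := -28, V − 59):
  A = -28
  B = -50 − 2·(-28) = 6
B: -116 − 6 = -122

-122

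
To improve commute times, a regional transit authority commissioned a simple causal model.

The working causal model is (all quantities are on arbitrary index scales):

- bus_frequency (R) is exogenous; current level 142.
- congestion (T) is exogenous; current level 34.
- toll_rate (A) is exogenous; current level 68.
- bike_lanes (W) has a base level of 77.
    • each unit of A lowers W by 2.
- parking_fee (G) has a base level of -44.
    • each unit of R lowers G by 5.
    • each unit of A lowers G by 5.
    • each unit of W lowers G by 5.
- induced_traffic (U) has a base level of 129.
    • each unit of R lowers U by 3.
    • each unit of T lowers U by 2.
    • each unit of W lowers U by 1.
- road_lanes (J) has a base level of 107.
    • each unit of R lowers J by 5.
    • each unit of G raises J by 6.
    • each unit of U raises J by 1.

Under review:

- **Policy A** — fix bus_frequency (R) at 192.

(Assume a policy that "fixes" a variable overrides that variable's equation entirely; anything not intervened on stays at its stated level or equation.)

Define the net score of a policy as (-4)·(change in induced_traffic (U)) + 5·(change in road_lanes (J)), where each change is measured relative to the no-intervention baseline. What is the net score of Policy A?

Baseline:
  R = 142
  T = 34
  A = 68
  W = 77 − 2·68 = -59
  G = -44 − 5·142 − 5·68 − 5·(-59) = -799
  U = 129 − 3·142 − 2·34 − (-59) = -306
  J = 107 − 5·142 + 6·(-799) + (-306) = -5703
Policy A (R := 192):
  R = 192
  T = 34
  A = 68
  W = 77 − 2·68 = -59
  G = -44 − 5·192 − 5·68 − 5·(-59) = -1049
  U = 129 − 3·192 − 2·34 − (-59) = -456
  J = 107 − 5·192 + 6·(-1049) + (-456) = -7603
ΔU = -456 − (-306) = -150; ΔJ = -7603 − (-5703) = -1900
Score = (-4)·(-150) + 5·(-1900) = -8900

-8900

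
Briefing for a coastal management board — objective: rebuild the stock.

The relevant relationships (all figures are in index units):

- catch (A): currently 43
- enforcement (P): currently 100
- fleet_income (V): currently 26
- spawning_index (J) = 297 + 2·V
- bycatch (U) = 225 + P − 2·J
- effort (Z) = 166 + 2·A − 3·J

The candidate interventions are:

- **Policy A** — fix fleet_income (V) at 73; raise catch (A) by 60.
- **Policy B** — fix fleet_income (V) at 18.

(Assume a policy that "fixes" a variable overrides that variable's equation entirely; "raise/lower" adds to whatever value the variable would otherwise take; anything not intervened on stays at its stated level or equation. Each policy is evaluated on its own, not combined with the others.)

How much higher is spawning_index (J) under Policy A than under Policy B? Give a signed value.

110

Policy A (V := 73, A + 60):
  V = 73
  J = 297 + 2·73 = 443
Policy B (V := 18):
  V = 18
  J = 297 + 2·18 = 333
J: 443 − 333 = 110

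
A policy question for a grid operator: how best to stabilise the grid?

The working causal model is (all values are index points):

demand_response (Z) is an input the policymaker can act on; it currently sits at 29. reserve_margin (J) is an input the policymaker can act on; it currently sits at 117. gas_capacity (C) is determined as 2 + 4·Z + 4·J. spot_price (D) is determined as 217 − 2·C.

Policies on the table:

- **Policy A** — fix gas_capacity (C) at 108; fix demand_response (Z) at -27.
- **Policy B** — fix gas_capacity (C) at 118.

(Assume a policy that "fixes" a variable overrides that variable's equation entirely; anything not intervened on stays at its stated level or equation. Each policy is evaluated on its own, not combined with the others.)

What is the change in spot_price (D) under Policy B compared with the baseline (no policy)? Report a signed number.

936

Baseline:
  Z = 29
  J = 117
  C = 2 + 4·29 + 4·117 = 586
  D = 217 − 2·586 = -955
Policy B (C := 118):
  Z = 29
  J = 117
  C = 118
  D = 217 − 2·118 = -19
Change in D: -19 − (-955) = 936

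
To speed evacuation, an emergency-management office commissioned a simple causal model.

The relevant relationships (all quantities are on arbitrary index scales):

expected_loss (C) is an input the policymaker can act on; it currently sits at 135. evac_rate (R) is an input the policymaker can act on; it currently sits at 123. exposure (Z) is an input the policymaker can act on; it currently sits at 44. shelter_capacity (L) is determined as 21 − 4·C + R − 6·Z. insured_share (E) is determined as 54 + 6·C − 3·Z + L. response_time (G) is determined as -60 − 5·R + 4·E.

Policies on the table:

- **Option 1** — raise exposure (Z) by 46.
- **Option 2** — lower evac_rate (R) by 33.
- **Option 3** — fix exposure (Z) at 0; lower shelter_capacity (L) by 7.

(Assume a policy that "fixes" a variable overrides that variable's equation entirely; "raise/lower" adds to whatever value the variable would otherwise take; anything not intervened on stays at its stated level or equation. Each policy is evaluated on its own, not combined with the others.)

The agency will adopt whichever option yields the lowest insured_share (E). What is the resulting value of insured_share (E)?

-342

Option 1 (Z + 46):
  C = 135
  R = 123
  Z = 44 + 46 = 90
  L = 21 − 4·135 + 123 − 6·90 = -936
  E = 54 + 6·135 − 3·90 + (-936) = -342
Option 2 (R − 33):
  C = 135
  R = 123 − 33 = 90
  Z = 44
  L = 21 − 4·135 + 90 − 6·44 = -693
  E = 54 + 6·135 − 3·44 + (-693) = 39
Option 3 (Z := 0, L − 7):
  C = 135
  R = 123
  Z = 0
  L = 21 − 4·135 + 123 − 6·0 (−7 from intervention) = -403
  E = 54 + 6·135 − 3·0 + (-403) = 461
Comparing — Option 1: E=-342, Option 2: E=39, Option 3: E=461. Lowest is -342 (Option 1).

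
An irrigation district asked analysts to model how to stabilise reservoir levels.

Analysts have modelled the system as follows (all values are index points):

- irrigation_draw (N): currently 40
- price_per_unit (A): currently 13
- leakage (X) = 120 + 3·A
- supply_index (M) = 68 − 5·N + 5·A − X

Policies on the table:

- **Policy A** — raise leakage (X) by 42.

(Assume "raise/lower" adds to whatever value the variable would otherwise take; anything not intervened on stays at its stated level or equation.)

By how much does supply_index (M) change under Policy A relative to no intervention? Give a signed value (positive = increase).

Baseline:
  N = 40
  A = 13
  X = 120 + 3·13 = 159
  M = 68 − 5·40 + 5·13 − 159 = -226
Policy A (X + 42):
  N = 40
  A = 13
  X = 120 + 3·13 (+42 from intervention) = 201
  M = 68 − 5·40 + 5·13 − 201 = -268
Change in M: -268 − (-226) = -42

-42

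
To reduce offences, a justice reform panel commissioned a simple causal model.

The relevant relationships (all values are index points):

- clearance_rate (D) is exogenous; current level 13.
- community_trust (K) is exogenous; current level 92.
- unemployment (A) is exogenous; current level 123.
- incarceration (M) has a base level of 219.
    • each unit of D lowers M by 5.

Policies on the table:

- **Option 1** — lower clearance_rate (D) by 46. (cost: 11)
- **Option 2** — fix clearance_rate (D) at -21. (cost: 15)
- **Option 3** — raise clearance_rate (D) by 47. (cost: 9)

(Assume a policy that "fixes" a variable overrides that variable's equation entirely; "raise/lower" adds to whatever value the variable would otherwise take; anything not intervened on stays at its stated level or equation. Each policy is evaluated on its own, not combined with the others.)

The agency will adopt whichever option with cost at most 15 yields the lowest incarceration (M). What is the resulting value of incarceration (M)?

Option 1 (D − 46):
  D = 13 − 46 = -33
  M = 219 − 5·(-33) = 384
Option 2 (D := -21):
  D = -21
  M = 219 − 5·(-21) = 324
Option 3 (D + 47):
  D = 13 + 47 = 60
  M = 219 − 5·60 = -81
Comparing — Option 1: M=384, Option 2: M=324, Option 3: M=-81. Lowest is -81 (Option 3).

-81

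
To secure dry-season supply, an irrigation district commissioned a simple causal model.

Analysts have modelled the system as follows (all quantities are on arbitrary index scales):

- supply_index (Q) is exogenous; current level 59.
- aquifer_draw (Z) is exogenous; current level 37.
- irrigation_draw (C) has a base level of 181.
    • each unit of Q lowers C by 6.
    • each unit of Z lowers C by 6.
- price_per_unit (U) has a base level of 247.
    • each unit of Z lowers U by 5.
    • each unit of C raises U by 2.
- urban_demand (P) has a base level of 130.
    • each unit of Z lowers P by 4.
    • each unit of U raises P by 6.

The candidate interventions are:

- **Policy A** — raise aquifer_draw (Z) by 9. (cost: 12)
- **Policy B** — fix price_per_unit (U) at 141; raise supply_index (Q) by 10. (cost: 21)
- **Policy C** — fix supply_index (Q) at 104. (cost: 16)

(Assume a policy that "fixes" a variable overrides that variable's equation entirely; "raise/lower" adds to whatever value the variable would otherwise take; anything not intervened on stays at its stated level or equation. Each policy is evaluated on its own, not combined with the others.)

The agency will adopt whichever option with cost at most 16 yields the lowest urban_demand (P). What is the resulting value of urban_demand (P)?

-7626

Policy A (Z + 9):
  Q = 59
  Z = 37 + 9 = 46
  C = 181 − 6·59 − 6·46 = -449
  U = 247 − 5·46 + 2·(-449) = -881
  P = 130 − 4·46 + 6·(-881) = -5340
Policy C (Q := 104):
  Q = 104
  Z = 37
  C = 181 − 6·104 − 6·37 = -665
  U = 247 − 5·37 + 2·(-665) = -1268
  P = 130 − 4·37 + 6·(-1268) = -7626
Comparing — Policy A: P=-5340, Policy C: P=-7626. Lowest is -7626 (Policy C).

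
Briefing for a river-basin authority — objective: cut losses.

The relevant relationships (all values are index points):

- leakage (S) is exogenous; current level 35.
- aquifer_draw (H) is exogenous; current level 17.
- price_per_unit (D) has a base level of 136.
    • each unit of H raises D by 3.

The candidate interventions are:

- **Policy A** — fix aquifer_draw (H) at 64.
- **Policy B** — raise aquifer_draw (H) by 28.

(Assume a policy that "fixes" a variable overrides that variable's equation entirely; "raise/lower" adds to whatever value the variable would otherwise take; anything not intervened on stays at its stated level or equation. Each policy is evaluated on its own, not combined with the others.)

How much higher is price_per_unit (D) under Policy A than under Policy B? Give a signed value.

57

Policy A (H := 64):
  H = 64
  D = 136 + 3·64 = 328
Policy B (H + 28):
  H = 17 + 28 = 45
  D = 136 + 3·45 = 271
D: 328 − 271 = 57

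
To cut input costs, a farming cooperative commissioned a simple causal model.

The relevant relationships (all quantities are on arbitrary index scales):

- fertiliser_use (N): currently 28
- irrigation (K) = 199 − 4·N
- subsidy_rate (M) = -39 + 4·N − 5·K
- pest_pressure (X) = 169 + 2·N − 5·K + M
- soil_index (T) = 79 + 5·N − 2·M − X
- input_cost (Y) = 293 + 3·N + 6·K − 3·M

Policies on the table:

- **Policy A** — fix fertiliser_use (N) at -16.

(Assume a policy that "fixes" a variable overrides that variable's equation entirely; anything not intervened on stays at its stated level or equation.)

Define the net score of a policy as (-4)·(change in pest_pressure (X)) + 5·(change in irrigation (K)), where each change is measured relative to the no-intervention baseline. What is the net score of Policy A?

8976

Baseline:
  N = 28
  K = 199 − 4·28 = 87
  M = -39 + 4·28 − 5·87 = -362
  X = 169 + 2·28 − 5·87 + (-362) = -572
Policy A (N := -16):
  N = -16
  K = 199 − 4·(-16) = 263
  M = -39 + 4·(-16) − 5·263 = -1418
  X = 169 + 2·(-16) − 5·263 + (-1418) = -2596
ΔX = -2596 − (-572) = -2024; ΔK = 263 − 87 = 176
Score = (-4)·(-2024) + 5·176 = 8976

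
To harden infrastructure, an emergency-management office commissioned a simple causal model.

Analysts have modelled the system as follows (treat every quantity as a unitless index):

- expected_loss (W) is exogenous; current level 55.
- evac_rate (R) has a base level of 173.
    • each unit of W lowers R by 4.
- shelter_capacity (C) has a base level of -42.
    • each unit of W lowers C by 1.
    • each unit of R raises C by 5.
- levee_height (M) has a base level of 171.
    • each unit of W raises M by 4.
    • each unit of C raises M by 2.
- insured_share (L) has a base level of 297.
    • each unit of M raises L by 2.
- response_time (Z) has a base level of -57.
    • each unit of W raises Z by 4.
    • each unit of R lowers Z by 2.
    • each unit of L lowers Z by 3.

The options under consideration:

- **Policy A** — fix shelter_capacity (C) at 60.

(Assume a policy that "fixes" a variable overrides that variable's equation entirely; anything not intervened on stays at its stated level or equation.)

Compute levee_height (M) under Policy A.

511

Policy A (C := 60):
  W = 55
  R = 173 − 4·55 = -47
  C = 60
  M = 171 + 4·55 + 2·60 = 511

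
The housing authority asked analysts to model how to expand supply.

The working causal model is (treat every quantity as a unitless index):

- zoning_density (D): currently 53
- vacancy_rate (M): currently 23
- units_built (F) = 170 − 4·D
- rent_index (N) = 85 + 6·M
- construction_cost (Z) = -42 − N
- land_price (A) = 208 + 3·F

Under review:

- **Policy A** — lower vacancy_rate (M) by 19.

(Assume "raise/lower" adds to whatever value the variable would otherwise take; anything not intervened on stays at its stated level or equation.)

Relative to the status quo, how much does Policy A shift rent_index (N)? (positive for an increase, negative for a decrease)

Baseline:
  M = 23
  N = 85 + 6·23 = 223
Policy A (M − 19):
  M = 23 − 19 = 4
  N = 85 + 6·4 = 109
Change in N: 109 − 223 = -114

-114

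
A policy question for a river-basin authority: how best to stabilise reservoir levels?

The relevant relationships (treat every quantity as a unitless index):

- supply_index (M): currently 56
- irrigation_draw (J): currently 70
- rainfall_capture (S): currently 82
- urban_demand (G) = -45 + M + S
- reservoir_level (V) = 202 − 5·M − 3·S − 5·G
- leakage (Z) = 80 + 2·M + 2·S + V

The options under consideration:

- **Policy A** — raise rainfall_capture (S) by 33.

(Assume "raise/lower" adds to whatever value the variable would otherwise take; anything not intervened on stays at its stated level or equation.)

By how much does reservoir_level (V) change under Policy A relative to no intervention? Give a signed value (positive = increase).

-264

Baseline:
  M = 56
  S = 82
  G = -45 + 56 + 82 = 93
  V = 202 − 5·56 − 3·82 − 5·93 = -789
Policy A (S + 33):
  M = 56
  S = 82 + 33 = 115
  G = -45 + 56 + 115 = 126
  V = 202 − 5·56 − 3·115 − 5·126 = -1053
Change in V: -1053 − (-789) = -264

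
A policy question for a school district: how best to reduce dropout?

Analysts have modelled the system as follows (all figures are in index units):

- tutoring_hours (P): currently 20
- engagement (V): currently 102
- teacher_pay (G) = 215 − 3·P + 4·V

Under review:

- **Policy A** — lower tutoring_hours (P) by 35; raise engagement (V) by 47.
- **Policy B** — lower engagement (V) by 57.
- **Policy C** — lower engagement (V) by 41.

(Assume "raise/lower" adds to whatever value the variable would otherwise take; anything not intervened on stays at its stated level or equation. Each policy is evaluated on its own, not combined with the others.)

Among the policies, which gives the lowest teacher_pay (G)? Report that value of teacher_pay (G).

335

Policy A (P − 35, V + 47):
  P = 20 − 35 = -15
  V = 102 + 47 = 149
  G = 215 − 3·(-15) + 4·149 = 856
Policy B (V − 57):
  P = 20
  V = 102 − 57 = 45
  G = 215 − 3·20 + 4·45 = 335
Policy C (V − 41):
  P = 20
  V = 102 − 41 = 61
  G = 215 − 3·20 + 4·61 = 399
Comparing — Policy A: G=856, Policy B: G=335, Policy C: G=399. Lowest is 335 (Policy B).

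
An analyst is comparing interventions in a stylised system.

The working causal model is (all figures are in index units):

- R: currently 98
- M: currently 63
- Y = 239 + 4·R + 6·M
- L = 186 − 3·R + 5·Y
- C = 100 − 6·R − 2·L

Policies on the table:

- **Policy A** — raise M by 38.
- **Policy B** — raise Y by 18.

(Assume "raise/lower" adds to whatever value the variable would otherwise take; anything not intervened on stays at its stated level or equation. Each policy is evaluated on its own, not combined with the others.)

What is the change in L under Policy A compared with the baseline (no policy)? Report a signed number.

1140

Baseline:
  R = 98
  M = 63
  Y = 239 + 4·98 + 6·63 = 1009
  L = 186 − 3·98 + 5·1009 = 4937
Policy A (M + 38):
  R = 98
  M = 63 + 38 = 101
  Y = 239 + 4·98 + 6·101 = 1237
  L = 186 − 3·98 + 5·1237 = 6077
Change in L: 6077 − 4937 = 1140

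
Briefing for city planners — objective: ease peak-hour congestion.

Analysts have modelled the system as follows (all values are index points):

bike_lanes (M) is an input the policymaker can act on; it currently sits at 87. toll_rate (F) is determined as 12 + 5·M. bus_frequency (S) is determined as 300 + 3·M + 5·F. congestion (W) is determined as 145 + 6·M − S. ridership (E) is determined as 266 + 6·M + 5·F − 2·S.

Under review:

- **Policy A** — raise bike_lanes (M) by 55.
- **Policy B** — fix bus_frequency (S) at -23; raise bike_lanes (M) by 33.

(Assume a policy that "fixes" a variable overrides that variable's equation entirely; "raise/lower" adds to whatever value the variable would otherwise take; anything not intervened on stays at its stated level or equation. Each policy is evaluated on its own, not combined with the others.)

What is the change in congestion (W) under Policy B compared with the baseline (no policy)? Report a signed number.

3017

Baseline:
  M = 87
  F = 12 + 5·87 = 447
  S = 300 + 3·87 + 5·447 = 2796
  W = 145 + 6·87 − 2796 = -2129
Policy B (S := -23, M + 33):
  M = 87 + 33 = 120
  F = 12 + 5·120 = 612
  S = -23
  W = 145 + 6·120 − (-23) = 888
Change in W: 888 − (-2129) = 3017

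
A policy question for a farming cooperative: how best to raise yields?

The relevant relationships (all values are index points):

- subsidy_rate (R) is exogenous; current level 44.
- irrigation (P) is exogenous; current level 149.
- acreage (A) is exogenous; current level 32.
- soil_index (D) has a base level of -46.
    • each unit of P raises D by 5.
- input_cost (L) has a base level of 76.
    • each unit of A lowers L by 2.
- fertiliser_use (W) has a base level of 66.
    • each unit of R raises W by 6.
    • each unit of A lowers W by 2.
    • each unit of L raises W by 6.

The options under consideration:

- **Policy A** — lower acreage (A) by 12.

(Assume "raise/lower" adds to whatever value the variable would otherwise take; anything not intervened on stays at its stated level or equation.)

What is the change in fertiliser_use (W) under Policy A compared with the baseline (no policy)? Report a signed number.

168

Baseline:
  R = 44
  A = 32
  L = 76 − 2·32 = 12
  W = 66 + 6·44 − 2·32 + 6·12 = 338
Policy A (A − 12):
  R = 44
  A = 32 − 12 = 20
  L = 76 − 2·20 = 36
  W = 66 + 6·44 − 2·20 + 6·36 = 506
Change in W: 506 − 338 = 168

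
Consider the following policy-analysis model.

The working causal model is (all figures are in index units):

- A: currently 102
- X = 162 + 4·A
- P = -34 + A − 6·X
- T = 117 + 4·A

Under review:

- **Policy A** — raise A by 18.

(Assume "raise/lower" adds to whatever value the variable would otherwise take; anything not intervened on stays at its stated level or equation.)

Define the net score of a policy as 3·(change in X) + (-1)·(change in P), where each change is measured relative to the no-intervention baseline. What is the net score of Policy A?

630

Baseline:
  A = 102
  X = 162 + 4·102 = 570
  P = -34 + 102 − 6·570 = -3352
Policy A (A + 18):
  A = 102 + 18 = 120
  X = 162 + 4·120 = 642
  P = -34 + 120 − 6·642 = -3766
ΔX = 642 − 570 = 72; ΔP = -3766 − (-3352) = -414
Score = 3·72 + (-1)·(-414) = 630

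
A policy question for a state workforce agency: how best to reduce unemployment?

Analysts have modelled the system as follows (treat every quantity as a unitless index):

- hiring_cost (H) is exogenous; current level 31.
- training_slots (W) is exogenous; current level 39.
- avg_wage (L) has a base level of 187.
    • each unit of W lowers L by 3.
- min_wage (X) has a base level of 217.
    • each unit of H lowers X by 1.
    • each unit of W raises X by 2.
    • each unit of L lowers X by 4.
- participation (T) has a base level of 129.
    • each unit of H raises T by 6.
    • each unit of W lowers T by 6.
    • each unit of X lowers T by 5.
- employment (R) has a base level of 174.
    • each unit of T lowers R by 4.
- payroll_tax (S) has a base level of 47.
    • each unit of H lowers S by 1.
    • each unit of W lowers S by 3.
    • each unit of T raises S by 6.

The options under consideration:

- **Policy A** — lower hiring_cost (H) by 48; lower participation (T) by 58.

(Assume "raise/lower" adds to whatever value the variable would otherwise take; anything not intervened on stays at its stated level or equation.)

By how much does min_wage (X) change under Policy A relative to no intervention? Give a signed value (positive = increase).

Baseline:
  H = 31
  W = 39
  L = 187 − 3·39 = 70
  X = 217 − 31 + 2·39 − 4·70 = -16
Policy A (H − 48, T − 58):
  H = 31 − 48 = -17
  W = 39
  L = 187 − 3·39 = 70
  X = 217 − (-17) + 2·39 − 4·70 = 32
Change in X: 32 − (-16) = 48

48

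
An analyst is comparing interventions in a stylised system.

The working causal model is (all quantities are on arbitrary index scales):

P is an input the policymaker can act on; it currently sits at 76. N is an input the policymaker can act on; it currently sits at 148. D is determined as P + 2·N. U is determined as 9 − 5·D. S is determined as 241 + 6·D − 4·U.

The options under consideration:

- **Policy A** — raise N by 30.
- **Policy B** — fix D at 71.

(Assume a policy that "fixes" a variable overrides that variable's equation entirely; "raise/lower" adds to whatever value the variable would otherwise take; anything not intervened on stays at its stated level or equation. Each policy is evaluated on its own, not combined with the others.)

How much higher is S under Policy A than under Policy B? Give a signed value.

9386

Policy A (N + 30):
  P = 76
  N = 148 + 30 = 178
  D = 0 + 76 + 2·178 = 432
  U = 9 − 5·432 = -2151
  S = 241 + 6·432 − 4·(-2151) = 11437
Policy B (D := 71):
  P = 76
  N = 148
  D = 71
  U = 9 − 5·71 = -346
  S = 241 + 6·71 − 4·(-346) = 2051
S: 11437 − 2051 = 9386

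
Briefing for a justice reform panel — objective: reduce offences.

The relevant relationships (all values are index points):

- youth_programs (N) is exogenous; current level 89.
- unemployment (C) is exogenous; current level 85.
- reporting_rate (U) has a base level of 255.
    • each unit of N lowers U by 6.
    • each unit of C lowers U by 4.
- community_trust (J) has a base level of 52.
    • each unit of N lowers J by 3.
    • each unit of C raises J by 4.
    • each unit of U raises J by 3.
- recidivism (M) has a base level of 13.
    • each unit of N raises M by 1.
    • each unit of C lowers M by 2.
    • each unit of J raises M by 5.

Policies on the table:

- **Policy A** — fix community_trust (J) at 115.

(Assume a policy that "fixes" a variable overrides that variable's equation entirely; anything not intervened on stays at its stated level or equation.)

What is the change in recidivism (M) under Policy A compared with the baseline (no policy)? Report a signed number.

9235

Baseline:
  N = 89
  C = 85
  U = 255 − 6·89 − 4·85 = -619
  J = 52 − 3·89 + 4·85 + 3·(-619) = -1732
  M = 13 + 89 − 2·85 + 5·(-1732) = -8728
Policy A (J := 115):
  N = 89
  C = 85
  U = 255 − 6·89 − 4·85 = -619
  J = 115
  M = 13 + 89 − 2·85 + 5·115 = 507
Change in M: 507 − (-8728) = 9235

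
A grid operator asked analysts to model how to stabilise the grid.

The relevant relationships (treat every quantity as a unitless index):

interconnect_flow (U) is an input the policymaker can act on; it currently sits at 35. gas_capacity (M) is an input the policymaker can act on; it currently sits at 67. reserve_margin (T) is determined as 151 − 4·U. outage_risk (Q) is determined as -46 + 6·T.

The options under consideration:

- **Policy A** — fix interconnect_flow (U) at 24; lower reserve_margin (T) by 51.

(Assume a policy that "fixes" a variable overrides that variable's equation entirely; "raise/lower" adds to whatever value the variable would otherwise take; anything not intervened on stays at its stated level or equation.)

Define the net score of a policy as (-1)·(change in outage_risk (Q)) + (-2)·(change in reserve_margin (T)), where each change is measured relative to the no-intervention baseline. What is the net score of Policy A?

Baseline:
  U = 35
  T = 151 − 4·35 = 11
  Q = -46 + 6·11 = 20
Policy A (U := 24, T − 51):
  U = 24
  T = 151 − 4·24 (−51 from intervention) = 4
  Q = -46 + 6·4 = -22
ΔQ = -22 − 20 = -42; ΔT = 4 − 11 = -7
Score = (-1)·(-42) + (-2)·(-7) = 56

56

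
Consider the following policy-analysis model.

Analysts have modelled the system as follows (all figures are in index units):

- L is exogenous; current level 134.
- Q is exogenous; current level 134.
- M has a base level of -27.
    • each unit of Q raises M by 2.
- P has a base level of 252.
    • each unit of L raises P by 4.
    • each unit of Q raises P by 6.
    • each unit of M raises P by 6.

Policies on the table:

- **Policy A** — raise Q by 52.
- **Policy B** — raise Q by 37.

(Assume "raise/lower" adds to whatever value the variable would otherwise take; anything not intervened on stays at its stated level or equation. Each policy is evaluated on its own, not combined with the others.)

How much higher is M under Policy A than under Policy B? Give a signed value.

Policy A (Q + 52):
  Q = 134 + 52 = 186
  M = -27 + 2·186 = 345
Policy B (Q + 37):
  Q = 134 + 37 = 171
  M = -27 + 2·171 = 315
M: 345 − 315 = 30

30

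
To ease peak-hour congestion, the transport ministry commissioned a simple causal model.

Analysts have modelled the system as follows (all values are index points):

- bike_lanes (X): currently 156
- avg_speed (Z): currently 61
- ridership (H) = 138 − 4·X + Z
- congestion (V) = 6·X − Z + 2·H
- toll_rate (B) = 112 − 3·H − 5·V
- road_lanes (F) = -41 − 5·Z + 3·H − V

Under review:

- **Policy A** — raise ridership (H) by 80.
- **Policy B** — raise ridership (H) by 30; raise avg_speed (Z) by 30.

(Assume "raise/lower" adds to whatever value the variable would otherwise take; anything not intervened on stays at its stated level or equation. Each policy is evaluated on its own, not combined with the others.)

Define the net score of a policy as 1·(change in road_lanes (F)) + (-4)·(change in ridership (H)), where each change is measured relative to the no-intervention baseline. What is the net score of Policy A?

Baseline:
  X = 156
  Z = 61
  H = 138 − 4·156 + 61 = -425
  V = 0 + 6·156 − 61 + 2·(-425) = 25
  F = -41 − 5·61 + 3·(-425) − 25 = -1646
Policy A (H + 80):
  X = 156
  Z = 61
  H = 138 − 4·156 + 61 (+80 from intervention) = -345
  V = 0 + 6·156 − 61 + 2·(-345) = 185
  F = -41 − 5·61 + 3·(-345) − 185 = -1566
ΔF = -1566 − (-1646) = 80; ΔH = -345 − (-425) = 80
Score = 1·80 + (-4)·80 = -240

-240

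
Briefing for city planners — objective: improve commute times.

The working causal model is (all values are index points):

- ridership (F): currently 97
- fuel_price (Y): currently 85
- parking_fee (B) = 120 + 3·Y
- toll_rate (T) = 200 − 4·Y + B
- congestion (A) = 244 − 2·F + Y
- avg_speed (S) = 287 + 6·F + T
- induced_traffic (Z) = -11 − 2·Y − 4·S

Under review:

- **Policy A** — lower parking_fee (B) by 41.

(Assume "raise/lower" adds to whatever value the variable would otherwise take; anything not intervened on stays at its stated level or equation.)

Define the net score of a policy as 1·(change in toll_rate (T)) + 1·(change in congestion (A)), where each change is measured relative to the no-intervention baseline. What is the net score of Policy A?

Baseline:
  F = 97
  Y = 85
  B = 120 + 3·85 = 375
  T = 200 − 4·85 + 375 = 235
  A = 244 − 2·97 + 85 = 135
Policy A (B − 41):
  F = 97
  Y = 85
  B = 120 + 3·85 (−41 from intervention) = 334
  T = 200 − 4·85 + 334 = 194
  A = 244 − 2·97 + 85 = 135
ΔT = 194 − 235 = -41; ΔA = 135 − 135 = 0
Score = 1·(-41) + 1·0 = -41

-41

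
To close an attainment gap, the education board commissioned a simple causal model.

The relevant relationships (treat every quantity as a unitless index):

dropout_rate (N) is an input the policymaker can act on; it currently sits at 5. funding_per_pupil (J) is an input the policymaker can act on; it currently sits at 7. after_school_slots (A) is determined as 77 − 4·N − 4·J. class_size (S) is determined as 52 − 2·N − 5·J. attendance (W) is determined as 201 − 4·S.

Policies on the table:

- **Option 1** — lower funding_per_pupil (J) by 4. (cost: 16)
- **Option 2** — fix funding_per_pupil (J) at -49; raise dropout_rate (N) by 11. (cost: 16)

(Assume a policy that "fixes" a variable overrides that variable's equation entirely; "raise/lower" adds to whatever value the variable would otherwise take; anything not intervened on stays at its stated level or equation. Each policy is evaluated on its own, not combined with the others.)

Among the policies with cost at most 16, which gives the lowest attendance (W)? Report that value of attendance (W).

Option 1 (J − 4):
  N = 5
  J = 7 − 4 = 3
  S = 52 − 2·5 − 5·3 = 27
  W = 201 − 4·27 = 93
Option 2 (J := -49, N + 11):
  N = 5 + 11 = 16
  J = -49
  S = 52 − 2·16 − 5·(-49) = 265
  W = 201 − 4·265 = -859
Comparing — Option 1: W=93, Option 2: W=-859. Lowest is -859 (Option 2).

-859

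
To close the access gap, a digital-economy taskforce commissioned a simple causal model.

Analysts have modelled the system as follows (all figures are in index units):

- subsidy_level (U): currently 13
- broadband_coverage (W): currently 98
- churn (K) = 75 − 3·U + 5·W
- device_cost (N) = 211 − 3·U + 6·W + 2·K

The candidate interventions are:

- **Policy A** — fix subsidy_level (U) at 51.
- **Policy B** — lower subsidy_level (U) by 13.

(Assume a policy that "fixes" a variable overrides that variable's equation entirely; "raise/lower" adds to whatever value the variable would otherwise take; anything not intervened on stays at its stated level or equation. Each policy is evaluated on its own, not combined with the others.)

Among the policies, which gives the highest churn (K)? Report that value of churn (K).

Policy A (U := 51):
  U = 51
  W = 98
  K = 75 − 3·51 + 5·98 = 412
Policy B (U − 13):
  U = 13 − 13 = 0
  W = 98
  K = 75 − 3·0 + 5·98 = 565
Comparing — Policy A: K=412, Policy B: K=565. Highest is 565 (Policy B).

565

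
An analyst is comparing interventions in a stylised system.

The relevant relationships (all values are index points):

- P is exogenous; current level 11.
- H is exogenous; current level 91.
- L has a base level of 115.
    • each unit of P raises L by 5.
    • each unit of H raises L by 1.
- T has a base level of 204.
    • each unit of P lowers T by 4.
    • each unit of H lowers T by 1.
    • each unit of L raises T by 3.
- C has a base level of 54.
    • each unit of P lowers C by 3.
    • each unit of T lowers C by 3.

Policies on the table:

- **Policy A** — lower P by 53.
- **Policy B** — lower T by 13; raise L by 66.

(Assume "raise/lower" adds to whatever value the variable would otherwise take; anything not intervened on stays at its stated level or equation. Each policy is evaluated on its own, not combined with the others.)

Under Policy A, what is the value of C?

Policy A (P − 53):
  P = 11 − 53 = -42
  H = 91
  L = 115 + 5·(-42) + 91 = -4
  T = 204 − 4·(-42) − 91 + 3·(-4) = 269
  C = 54 − 3·(-42) − 3·269 = -627

-627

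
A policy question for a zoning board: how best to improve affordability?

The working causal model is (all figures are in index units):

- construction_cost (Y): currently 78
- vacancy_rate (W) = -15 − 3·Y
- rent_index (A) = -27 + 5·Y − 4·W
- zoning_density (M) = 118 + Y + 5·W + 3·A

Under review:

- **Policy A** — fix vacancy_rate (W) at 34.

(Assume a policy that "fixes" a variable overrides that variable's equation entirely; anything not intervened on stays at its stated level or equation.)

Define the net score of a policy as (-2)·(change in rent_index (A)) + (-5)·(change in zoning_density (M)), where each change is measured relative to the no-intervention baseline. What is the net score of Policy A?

12169

Baseline:
  Y = 78
  W = -15 − 3·78 = -249
  A = -27 + 5·78 − 4·(-249) = 1359
  M = 118 + 78 + 5·(-249) + 3·1359 = 3028
Policy A (W := 34):
  Y = 78
  W = 34
  A = -27 + 5·78 − 4·34 = 227
  M = 118 + 78 + 5·34 + 3·227 = 1047
ΔA = 227 − 1359 = -1132; ΔM = 1047 − 3028 = -1981
Score = (-2)·(-1132) + (-5)·(-1981) = 12169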